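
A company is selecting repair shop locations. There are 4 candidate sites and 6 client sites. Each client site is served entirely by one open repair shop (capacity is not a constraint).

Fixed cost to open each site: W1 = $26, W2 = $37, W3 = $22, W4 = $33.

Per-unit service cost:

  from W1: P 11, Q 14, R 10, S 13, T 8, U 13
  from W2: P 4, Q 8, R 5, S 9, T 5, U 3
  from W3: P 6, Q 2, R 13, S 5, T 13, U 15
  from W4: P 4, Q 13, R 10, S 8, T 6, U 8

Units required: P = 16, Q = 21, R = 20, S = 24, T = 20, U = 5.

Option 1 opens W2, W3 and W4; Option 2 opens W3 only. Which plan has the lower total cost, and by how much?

Option 1: {W2, W3, W4}: P→W2 4·16=64, Q→W3 2·21=42, R→W2 5·20=100, S→W3 5·24=120, T→W2 5·20=100, U→W2 3·5=15. Service 441; fixed 92; total 533.
Option 2: {W3}: P→W3 6·16=96, Q→W3 2·21=42, R→W3 13·20=260, S→W3 5·24=120, T→W3 13·20=260, U→W3 15·5=75. Service 853; fixed 22; total 875.
Difference: |533 − 875| = 342.

Option 1 is cheaper by 342.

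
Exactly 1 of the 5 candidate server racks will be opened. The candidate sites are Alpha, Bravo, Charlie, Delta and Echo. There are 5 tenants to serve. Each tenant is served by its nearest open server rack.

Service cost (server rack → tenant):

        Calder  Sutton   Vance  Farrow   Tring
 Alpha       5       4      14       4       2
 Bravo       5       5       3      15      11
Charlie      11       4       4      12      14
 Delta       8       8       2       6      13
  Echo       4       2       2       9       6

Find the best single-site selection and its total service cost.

Choose Echo only; total service cost 23.

With exactly 1 open, each tenant uses its cheapest among the chosen.
{Echo}: Calder→Echo 4, Sutton→Echo 2, Vance→Echo 2, Farrow→Echo 9, Tring→Echo 6. Service cost 23.
{Alpha}: service cost 29
{Delta}: service cost 37
Among all 5 size-1 choices, {Echo} is lowest.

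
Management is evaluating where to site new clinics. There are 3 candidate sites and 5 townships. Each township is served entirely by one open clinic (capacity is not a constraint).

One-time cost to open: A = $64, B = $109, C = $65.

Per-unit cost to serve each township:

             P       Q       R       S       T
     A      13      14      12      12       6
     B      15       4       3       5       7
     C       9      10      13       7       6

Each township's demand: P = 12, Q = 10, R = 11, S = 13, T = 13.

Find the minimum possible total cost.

For any fixed open set, each township goes to its cheapest open site; total = fixed + service.
{B, C}: P→C 9·12=108, Q→B 4·10=40, R→B 3·11=33, S→B 5·13=65, T→C 6·13=78. Service 324; fixed 174; total 498.
{B}: service 409 + fixed 109 = 518
{A, B}: service 372 + fixed 173 = 545
{A, B, C}: service 324 + fixed 238 = 562
(All 7 nonempty subsets were checked; B and C is lowest.)

Minimum total cost: 498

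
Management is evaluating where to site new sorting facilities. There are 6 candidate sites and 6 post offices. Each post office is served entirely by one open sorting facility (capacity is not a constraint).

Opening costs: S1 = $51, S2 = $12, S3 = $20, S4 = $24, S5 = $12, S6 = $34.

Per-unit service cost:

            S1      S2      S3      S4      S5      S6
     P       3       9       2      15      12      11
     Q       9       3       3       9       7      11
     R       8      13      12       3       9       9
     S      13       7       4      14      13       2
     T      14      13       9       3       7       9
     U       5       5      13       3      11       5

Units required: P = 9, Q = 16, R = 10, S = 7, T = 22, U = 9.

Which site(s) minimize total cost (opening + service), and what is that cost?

Open S3 and S4; minimum total cost 261.

For any fixed open set, each post office goes to its cheapest open site; total = fixed + service.
{S3, S4}: P→S3 2·9=18, Q→S3 3·16=48, R→S4 3·10=30, S→S3 4·7=28, T→S4 3·22=66, U→S4 3·9=27. Service 217; fixed 44; total 261.
{S2, S3, S4}: service 217 + fixed 56 = 273
{S3, S4, S5}: service 217 + fixed 56 = 273
{S1, S2, S3, S4, S5, S6}: service 203 + fixed 153 = 356
No other subset beats 261.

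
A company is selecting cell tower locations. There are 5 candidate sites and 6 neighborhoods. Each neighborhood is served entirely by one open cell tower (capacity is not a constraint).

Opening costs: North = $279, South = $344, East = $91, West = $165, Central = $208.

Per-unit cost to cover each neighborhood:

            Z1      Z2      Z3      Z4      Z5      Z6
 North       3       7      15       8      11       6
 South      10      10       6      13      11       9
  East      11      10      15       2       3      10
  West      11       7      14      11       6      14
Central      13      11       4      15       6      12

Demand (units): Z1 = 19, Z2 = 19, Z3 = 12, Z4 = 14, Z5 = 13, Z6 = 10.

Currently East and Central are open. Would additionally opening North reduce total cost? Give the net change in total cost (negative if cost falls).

Current service cost with {East, Central}: 614.
Adding North: each neighborhood re-picks its cheapest; new service cost 365, saving 249.
Extra fixed cost: 279. Net change = 279 − 249 = 30.
(Totals: 913 → 943.)

No — net change +30 (cost rises by 30).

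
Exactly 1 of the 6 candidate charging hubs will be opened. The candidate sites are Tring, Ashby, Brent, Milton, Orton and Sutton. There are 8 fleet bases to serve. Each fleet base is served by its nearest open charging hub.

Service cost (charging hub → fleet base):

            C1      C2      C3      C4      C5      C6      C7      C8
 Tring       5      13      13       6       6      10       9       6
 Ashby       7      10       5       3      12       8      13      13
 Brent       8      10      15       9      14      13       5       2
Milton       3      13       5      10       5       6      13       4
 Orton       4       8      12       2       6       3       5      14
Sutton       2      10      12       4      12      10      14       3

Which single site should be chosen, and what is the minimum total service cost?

Choose Orton only; total service cost 54.

With exactly 1 open, each fleet base uses its cheapest among the chosen.
{Orton}: C1→Orton 4, C2→Orton 8, C3→Orton 12, C4→Orton 2, C5→Orton 6, C6→Orton 3, C7→Orton 5, C8→Orton 14. Service cost 54.
{Milton}: service cost 59
{Sutton}: service cost 67
Among all 6 size-1 choices, {Orton} is lowest.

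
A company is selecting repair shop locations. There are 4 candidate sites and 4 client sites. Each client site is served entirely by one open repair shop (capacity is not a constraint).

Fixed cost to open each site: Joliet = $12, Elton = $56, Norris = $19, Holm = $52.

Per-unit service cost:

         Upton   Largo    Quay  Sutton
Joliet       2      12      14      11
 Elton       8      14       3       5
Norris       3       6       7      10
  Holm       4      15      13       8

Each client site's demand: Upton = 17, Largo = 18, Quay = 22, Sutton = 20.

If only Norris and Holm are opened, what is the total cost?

Total cost: 544

Each client site is assigned to its cheapest site among the open ones.
{Norris, Holm}: Upton→Norris 3·17=51, Largo→Norris 6·18=108, Quay→Norris 7·22=154, Sutton→Holm 8·20=160. Service 473; fixed 71; total 544.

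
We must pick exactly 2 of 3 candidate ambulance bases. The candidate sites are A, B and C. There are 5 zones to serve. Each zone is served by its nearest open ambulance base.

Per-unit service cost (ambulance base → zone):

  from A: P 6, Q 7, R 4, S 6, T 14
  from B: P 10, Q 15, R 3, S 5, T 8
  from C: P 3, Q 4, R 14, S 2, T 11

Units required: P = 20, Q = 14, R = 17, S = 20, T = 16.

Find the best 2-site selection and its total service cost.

Choose B and C; total service cost 335.

With exactly 2 open, each zone uses its cheapest among the chosen.
{B, C}: P→C 3·20=60, Q→C 4·14=56, R→B 3·17=51, S→C 2·20=40, T→B 8·16=128. Service cost 335.
{A, C}: service cost 400
{A, B}: service cost 497
Among all 3 size-2 choices, {B, C} is lowest.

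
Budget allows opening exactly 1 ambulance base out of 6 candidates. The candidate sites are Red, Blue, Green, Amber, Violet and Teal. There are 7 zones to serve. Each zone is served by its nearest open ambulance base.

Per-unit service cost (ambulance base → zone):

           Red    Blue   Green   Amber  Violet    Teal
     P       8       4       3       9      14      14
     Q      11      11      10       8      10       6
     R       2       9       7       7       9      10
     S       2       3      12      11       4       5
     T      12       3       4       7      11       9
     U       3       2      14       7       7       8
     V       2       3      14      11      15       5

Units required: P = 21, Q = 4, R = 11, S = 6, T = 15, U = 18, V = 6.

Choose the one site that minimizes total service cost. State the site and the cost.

With exactly 1 open, each zone uses its cheapest among the chosen.
{Blue}: P→Blue 4·21=84, Q→Blue 11·4=44, R→Blue 9·11=99, S→Blue 3·6=18, T→Blue 3·15=45, U→Blue 2·18=36, V→Blue 3·6=18. Service cost 344.
{Red}: service cost 492
{Green}: service cost 648
Among all 6 size-1 choices, {Blue} is lowest.

Choose Blue only; total service cost 344.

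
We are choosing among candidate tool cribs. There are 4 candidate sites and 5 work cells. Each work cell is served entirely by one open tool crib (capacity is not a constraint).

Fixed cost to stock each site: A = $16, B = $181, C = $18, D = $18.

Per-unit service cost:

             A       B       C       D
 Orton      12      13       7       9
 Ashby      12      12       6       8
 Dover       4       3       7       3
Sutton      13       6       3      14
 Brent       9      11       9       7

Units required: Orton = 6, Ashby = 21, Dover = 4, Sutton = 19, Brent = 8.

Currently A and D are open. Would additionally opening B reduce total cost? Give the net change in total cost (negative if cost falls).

No — net change +48 (cost rises by 48).

Current service cost with {A, D}: 537.
Adding B: each work cell re-picks its cheapest; new service cost 404, saving 133.
Extra fixed cost: 181. Net change = 181 − 133 = 48.
(Totals: 571 → 619.)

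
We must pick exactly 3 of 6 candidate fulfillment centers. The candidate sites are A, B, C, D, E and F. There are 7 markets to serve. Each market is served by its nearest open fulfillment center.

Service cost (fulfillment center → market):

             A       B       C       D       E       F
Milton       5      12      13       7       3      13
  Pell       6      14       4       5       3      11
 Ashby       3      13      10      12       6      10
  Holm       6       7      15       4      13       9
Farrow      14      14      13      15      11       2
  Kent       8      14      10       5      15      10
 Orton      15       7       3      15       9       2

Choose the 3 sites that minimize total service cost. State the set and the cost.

Choose D, E and F; total service cost 25.

With exactly 3 open, each market uses its cheapest among the chosen.
{D, E, F}: Milton→E 3, Pell→E 3, Ashby→E 6, Holm→D 4, Farrow→F 2, Kent→D 5, Orton→F 2. Service cost 25.
{A, D, F}: service cost 26
{A, E, F}: service cost 27
Among all 20 size-3 choices, {D, E, F} is lowest.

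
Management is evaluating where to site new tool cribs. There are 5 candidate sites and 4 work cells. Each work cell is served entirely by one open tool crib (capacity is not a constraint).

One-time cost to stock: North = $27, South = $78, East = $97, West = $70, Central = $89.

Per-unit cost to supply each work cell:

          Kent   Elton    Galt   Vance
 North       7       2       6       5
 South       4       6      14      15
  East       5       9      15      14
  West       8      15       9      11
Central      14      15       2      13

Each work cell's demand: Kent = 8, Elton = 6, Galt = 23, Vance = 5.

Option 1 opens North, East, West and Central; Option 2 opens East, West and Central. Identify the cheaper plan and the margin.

Option 1 is cheaper by 45.

Option 1: {North, East, West, Central}: Kent→East 5·8=40, Elton→North 2·6=12, Galt→Central 2·23=46, Vance→North 5·5=25. Service 123; fixed 283; total 406.
Option 2: {East, West, Central}: Kent→East 5·8=40, Elton→East 9·6=54, Galt→Central 2·23=46, Vance→West 11·5=55. Service 195; fixed 256; total 451.
Difference: |406 − 451| = 45.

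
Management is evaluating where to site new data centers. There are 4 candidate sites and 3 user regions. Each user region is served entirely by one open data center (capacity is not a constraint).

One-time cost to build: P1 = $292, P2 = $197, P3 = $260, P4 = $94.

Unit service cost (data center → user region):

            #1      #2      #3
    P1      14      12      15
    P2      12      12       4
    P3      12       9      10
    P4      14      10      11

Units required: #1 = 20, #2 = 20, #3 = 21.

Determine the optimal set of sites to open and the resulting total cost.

For any fixed open set, each user region goes to its cheapest open site; total = fixed + service.
{P2}: #1→P2 12·20=240, #2→P2 12·20=240, #3→P2 4·21=84. Service 564; fixed 197; total 761.
{P4}: #1→P4 14·20=280, #2→P4 10·20=200, #3→P4 11·21=231. Service 711; fixed 94; total 805.
{P2, P4}: #1→P2 12·20=240, #2→P4 10·20=200, #3→P2 4·21=84. Service 524; fixed 291; total 815.
{P1, P2, P3, P4}: #1→P2 12·20=240, #2→P3 9·20=180, #3→P2 4·21=84. Service 504; fixed 843; total 1347.
No other subset beats 761.

Open P2 only; minimum total cost 761.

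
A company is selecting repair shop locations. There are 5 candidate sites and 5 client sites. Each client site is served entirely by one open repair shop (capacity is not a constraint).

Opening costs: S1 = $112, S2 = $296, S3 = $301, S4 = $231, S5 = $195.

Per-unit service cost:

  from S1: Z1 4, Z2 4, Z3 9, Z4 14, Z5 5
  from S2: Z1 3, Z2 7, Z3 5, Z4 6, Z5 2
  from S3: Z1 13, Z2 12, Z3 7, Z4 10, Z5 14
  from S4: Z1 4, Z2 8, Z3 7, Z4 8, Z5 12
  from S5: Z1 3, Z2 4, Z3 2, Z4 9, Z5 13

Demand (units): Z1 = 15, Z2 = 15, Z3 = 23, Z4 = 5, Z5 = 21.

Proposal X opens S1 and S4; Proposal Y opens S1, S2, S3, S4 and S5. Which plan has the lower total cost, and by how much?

Proposal X is cheaper by 589.

Proposal X: {S1, S4}: Z1→S1 4·15=60, Z2→S1 4·15=60, Z3→S4 7·23=161, Z4→S4 8·5=40, Z5→S1 5·21=105. Service 426; fixed 343; total 769.
Proposal Y: {S1, S2, S3, S4, S5}: Z1→S2 3·15=45, Z2→S1 4·15=60, Z3→S5 2·23=46, Z4→S2 6·5=30, Z5→S2 2·21=42. Service 223; fixed 1135; total 1358.
Difference: |769 − 1358| = 589.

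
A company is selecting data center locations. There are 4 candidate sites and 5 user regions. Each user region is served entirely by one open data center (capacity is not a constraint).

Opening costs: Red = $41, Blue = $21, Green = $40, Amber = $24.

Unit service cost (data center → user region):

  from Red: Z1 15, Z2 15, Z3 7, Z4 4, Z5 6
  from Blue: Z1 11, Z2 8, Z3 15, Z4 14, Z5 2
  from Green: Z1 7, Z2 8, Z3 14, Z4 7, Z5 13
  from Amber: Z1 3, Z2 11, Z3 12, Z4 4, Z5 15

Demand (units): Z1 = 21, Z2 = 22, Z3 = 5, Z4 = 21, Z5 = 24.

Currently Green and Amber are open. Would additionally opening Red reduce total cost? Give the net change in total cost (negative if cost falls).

Current service cost with {Green, Amber}: 695.
Adding Red: each user region re-picks its cheapest; new service cost 502, saving 193.
Extra fixed cost: 41. Net change = 41 − 193 = -152.
(Totals: 759 → 607.)

Yes — net change −152 (cost falls by 152).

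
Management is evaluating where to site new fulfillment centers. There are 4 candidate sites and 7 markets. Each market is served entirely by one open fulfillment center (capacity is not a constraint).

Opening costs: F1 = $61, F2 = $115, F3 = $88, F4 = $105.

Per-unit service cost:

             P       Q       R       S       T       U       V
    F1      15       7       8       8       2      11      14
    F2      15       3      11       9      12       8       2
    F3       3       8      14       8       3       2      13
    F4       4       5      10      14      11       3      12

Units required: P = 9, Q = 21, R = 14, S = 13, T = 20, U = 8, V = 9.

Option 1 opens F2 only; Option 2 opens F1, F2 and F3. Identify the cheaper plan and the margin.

Option 1: {F2}: P→F2 15·9=135, Q→F2 3·21=63, R→F2 11·14=154, S→F2 9·13=117, T→F2 12·20=240, U→F2 8·8=64, V→F2 2·9=18. Service 791; fixed 115; total 906.
Option 2: {F1, F2, F3}: P→F3 3·9=27, Q→F2 3·21=63, R→F1 8·14=112, S→F1 8·13=104, T→F1 2·20=40, U→F3 2·8=16, V→F2 2·9=18. Service 380; fixed 264; total 644.
Difference: |906 − 644| = 262.

Option 2 is cheaper by 262.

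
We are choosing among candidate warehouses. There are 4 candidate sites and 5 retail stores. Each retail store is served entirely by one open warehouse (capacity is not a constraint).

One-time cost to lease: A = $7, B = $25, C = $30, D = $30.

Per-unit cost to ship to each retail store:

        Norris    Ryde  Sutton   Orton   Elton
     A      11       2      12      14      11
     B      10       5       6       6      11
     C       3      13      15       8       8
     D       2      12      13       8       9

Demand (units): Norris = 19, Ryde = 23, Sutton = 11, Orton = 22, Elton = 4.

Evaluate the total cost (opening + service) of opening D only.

Each retail store is assigned to its cheapest site among the open ones.
{D}: Norris→D 2·19=38, Ryde→D 12·23=276, Sutton→D 13·11=143, Orton→D 8·22=176, Elton→D 9·4=36. Service 669; fixed 30; total 699.

Total cost: 699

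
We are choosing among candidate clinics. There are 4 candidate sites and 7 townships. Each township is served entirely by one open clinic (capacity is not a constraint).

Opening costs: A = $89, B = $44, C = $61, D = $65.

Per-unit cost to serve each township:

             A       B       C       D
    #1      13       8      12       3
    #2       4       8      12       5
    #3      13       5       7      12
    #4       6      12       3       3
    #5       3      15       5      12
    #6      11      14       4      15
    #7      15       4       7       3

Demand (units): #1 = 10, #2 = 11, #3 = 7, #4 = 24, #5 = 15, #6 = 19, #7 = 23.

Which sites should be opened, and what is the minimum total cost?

For any fixed open set, each township goes to its cheapest open site; total = fixed + service.
{C, D}: #1→D 3·10=30, #2→D 5·11=55, #3→C 7·7=49, #4→C 3·24=72, #5→C 5·15=75, #6→C 4·19=76, #7→D 3·23=69. Service 426; fixed 126; total 552.
{B, C, D}: service 412 + fixed 170 = 582
{A, C, D}: #1→D 3·10=30, #2→A 4·11=44, #3→C 7·7=49, #4→C 3·24=72, #5→A 3·15=45, #6→C 4·19=76, #7→D 3·23=69. Service 385; fixed 215; total 600.
{A, B, C, D}: service 371 + fixed 259 = 630
No other subset beats 552.

Open C and D; minimum total cost 552.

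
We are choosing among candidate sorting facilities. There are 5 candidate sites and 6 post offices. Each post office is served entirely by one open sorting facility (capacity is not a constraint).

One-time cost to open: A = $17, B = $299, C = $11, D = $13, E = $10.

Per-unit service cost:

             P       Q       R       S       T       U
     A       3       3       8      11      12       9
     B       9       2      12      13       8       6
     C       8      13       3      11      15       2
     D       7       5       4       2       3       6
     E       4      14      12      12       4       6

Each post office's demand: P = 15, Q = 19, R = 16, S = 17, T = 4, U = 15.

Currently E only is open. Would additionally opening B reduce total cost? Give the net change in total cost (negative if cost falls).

No — net change +71 (cost rises by 71).

Current service cost with {E}: 828.
Adding B: each post office re-picks its cheapest; new service cost 600, saving 228.
Extra fixed cost: 299. Net change = 299 − 228 = 71.
(Totals: 838 → 909.)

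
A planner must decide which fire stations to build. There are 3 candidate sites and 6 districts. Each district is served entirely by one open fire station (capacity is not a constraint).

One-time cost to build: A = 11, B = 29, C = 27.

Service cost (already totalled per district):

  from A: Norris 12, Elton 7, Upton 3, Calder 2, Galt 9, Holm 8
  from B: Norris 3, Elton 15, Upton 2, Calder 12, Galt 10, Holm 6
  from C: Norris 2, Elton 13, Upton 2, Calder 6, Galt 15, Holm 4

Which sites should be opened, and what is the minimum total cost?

For any fixed open set, each district goes to its cheapest open site; total = fixed + service.
{A}: Norris→A 12, Elton→A 7, Upton→A 3, Calder→A 2, Galt→A 9, Holm→A 8. Service 41; fixed 11; total 52.
{A, C}: service 26 + fixed 38 = 64
{A, B}: service 29 + fixed 40 = 69
{A, B, C}: Norris→C 2, Elton→A 7, Upton→B 2, Calder→A 2, Galt→A 9, Holm→C 4. Service 26; fixed 67; total 93.
(All 7 nonempty subsets were checked; A only is lowest.)

Open A only; minimum total cost 52.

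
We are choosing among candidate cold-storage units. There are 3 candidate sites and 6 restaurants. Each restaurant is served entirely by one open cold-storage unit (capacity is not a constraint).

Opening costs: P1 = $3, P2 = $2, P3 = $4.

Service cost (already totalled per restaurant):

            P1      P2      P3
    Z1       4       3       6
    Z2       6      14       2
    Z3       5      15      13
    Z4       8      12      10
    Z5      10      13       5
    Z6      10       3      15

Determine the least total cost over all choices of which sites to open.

Minimum total cost: 35

For any fixed open set, each restaurant goes to its cheapest open site; total = fixed + service.
{P1, P2, P3}: Z1→P2 3, Z2→P3 2, Z3→P1 5, Z4→P1 8, Z5→P3 5, Z6→P2 3. Service 26; fixed 9; total 35.
{P1, P2}: Z1→P2 3, Z2→P1 6, Z3→P1 5, Z4→P1 8, Z5→P1 10, Z6→P2 3. Service 35; fixed 5; total 40.
{P1, P3}: service 34 + fixed 7 = 41
{P2}: Z1→P2 3, Z2→P2 14, Z3→P2 15, Z4→P2 12, Z5→P2 13, Z6→P2 3. Service 60; fixed 2; total 62.
No other subset beats 35.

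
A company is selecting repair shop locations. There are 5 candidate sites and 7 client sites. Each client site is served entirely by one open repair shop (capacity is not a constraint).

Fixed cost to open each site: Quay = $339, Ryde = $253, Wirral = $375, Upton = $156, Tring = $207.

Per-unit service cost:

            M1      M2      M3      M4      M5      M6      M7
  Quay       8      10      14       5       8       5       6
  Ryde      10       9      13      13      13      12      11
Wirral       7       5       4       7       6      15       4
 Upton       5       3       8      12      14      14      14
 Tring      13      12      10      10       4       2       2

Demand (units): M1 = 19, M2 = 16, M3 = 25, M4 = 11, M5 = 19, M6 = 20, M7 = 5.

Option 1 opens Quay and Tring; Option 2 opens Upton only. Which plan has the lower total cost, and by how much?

Option 1: {Quay, Tring}: M1→Quay 8·19=152, M2→Quay 10·16=160, M3→Tring 10·25=250, M4→Quay 5·11=55, M5→Tring 4·19=76, M6→Tring 2·20=40, M7→Tring 2·5=10. Service 743; fixed 546; total 1289.
Option 2: {Upton}: M1→Upton 5·19=95, M2→Upton 3·16=48, M3→Upton 8·25=200, M4→Upton 12·11=132, M5→Upton 14·19=266, M6→Upton 14·20=280, M7→Upton 14·5=70. Service 1091; fixed 156; total 1247.
Difference: |1289 − 1247| = 42.

Option 2 is cheaper by 42.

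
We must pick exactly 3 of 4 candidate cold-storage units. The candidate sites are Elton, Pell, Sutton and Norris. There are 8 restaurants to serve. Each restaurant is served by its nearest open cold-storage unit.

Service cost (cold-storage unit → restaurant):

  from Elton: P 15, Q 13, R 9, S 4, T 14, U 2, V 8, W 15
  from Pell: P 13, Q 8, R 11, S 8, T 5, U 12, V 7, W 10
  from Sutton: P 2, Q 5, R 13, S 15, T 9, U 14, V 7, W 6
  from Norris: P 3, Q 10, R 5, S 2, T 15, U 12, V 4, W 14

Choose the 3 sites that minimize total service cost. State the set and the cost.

Choose Elton, Sutton and Norris; total service cost 35.

With exactly 3 open, each restaurant uses its cheapest among the chosen.
{Elton, Sutton, Norris}: P→Sutton 2, Q→Sutton 5, R→Norris 5, S→Norris 2, T→Sutton 9, U→Elton 2, V→Norris 4, W→Sutton 6. Service cost 35.
{Elton, Pell, Norris}: service cost 39
{Elton, Pell, Sutton}: service cost 40
Among all 4 size-3 choices, {Elton, Sutton, Norris} is lowest.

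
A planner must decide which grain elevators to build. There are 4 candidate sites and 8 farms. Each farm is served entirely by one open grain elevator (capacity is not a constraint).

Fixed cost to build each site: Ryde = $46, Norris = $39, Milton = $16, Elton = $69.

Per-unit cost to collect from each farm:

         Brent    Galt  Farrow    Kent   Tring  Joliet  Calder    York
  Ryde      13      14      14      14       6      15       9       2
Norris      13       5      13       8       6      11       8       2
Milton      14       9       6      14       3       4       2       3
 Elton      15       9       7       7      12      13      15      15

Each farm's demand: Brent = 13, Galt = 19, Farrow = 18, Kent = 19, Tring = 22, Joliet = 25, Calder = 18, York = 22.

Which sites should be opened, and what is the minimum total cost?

Open Norris and Milton; minimum total cost 825.

For any fixed open set, each farm goes to its cheapest open site; total = fixed + service.
{Norris, Milton}: Brent→Norris 13·13=169, Galt→Norris 5·19=95, Farrow→Milton 6·18=108, Kent→Norris 8·19=152, Tring→Milton 3·22=66, Joliet→Milton 4·25=100, Calder→Milton 2·18=36, York→Norris 2·22=44. Service 770; fixed 55; total 825.
{Ryde, Norris, Milton}: Brent→Ryde 13·13=169, Galt→Norris 5·19=95, Farrow→Milton 6·18=108, Kent→Norris 8·19=152, Tring→Milton 3·22=66, Joliet→Milton 4·25=100, Calder→Milton 2·18=36, York→Ryde 2·22=44. Service 770; fixed 101; total 871.
{Norris, Milton, Elton}: service 751 + fixed 124 = 875
{Ryde, Norris, Milton, Elton}: service 751 + fixed 170 = 921
No other subset beats 825.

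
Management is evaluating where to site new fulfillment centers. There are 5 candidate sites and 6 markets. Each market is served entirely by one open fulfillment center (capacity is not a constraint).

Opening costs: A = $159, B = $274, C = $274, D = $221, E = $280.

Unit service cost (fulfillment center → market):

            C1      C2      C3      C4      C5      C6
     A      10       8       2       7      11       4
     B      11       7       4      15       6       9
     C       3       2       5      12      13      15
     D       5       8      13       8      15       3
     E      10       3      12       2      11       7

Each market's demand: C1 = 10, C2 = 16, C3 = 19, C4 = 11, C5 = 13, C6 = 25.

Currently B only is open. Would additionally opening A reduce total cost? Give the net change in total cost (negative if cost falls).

Current service cost with {B}: 766.
Adding A: each market re-picks its cheapest; new service cost 505, saving 261.
Extra fixed cost: 159. Net change = 159 − 261 = -102.
(Totals: 1040 → 938.)

Yes — net change −102 (cost falls by 102).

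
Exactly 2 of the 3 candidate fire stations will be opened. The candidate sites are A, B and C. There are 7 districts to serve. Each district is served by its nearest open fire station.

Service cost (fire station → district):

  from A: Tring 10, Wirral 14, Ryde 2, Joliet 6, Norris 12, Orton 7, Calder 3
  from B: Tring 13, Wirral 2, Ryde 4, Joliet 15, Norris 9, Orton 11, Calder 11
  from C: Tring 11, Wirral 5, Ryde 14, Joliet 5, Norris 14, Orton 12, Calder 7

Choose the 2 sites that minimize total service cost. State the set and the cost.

Choose A and B; total service cost 39.

With exactly 2 open, each district uses its cheapest among the chosen.
{A, B}: Tring→A 10, Wirral→B 2, Ryde→A 2, Joliet→A 6, Norris→B 9, Orton→A 7, Calder→A 3. Service cost 39.
{A, C}: service cost 44
{B, C}: service cost 49
Among all 3 size-2 choices, {A, B} is lowest.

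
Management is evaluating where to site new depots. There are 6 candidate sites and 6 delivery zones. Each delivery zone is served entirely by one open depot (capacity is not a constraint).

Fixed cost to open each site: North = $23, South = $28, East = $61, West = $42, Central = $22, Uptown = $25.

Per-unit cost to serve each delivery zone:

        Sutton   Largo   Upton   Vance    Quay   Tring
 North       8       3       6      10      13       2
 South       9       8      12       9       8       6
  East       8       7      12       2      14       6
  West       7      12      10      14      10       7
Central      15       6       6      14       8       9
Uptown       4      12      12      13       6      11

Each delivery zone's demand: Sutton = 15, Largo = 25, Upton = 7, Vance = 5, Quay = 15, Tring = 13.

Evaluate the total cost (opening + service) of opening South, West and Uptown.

Total cost: 638

Each delivery zone is assigned to its cheapest site among the open ones.
{South, West, Uptown}: Sutton→Uptown 4·15=60, Largo→South 8·25=200, Upton→West 10·7=70, Vance→South 9·5=45, Quay→Uptown 6·15=90, Tring→South 6·13=78. Service 543; fixed 95; total 638.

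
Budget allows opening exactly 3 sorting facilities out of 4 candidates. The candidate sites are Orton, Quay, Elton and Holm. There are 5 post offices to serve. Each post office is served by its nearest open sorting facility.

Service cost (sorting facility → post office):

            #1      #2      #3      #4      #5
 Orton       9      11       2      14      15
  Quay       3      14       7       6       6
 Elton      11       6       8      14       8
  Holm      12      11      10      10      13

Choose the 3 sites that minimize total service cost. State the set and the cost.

Choose Orton, Quay and Elton; total service cost 23.

With exactly 3 open, each post office uses its cheapest among the chosen.
{Orton, Quay, Elton}: #1→Quay 3, #2→Elton 6, #3→Orton 2, #4→Quay 6, #5→Quay 6. Service cost 23.
{Orton, Quay, Holm}: service cost 28
{Quay, Elton, Holm}: service cost 28
Among all 4 size-3 choices, {Orton, Quay, Elton} is lowest.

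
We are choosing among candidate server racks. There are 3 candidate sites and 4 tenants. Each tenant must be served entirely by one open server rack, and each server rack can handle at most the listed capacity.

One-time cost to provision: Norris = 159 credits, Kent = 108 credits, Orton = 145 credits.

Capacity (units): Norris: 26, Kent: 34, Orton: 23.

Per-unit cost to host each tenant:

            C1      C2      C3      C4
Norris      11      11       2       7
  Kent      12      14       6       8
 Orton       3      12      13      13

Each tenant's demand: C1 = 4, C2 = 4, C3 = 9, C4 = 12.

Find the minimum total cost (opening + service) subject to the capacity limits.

Minimum total cost: 362

Open {Kent}: C1→Kent 12·4=48, C2→Kent 14·4=56, C3→Kent 6·9=54, C4→Kent 8·12=96.
Loads: Kent carries 29/34. Service 254; fixed 108; total 362.
Next best feasible plan costs 461.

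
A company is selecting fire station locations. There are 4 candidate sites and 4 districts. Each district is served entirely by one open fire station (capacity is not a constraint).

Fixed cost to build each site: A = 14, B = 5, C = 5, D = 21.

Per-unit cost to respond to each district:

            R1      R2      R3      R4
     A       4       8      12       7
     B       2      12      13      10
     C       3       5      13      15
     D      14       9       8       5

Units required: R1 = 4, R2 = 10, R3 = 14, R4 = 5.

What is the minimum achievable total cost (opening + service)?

Minimum total cost: 225

For any fixed open set, each district goes to its cheapest open site; total = fixed + service.
{C, D}: R1→C 3·4=12, R2→C 5·10=50, R3→D 8·14=112, R4→D 5·5=25. Service 199; fixed 26; total 225.
{B, C, D}: R1→B 2·4=8, R2→C 5·10=50, R3→D 8·14=112, R4→D 5·5=25. Service 195; fixed 31; total 226.
{A, C, D}: service 199 + fixed 40 = 239
{A, B, C, D}: service 195 + fixed 45 = 240
(All 15 nonempty subsets were checked; C and D is lowest.)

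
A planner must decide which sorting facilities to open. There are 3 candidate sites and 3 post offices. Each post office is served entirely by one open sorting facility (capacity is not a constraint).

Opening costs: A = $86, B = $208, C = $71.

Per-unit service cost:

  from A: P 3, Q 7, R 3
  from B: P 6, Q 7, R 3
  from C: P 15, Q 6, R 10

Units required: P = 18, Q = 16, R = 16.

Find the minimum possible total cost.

Minimum total cost: 300

For any fixed open set, each post office goes to its cheapest open site; total = fixed + service.
{A}: P→A 3·18=54, Q→A 7·16=112, R→A 3·16=48. Service 214; fixed 86; total 300.
{A, C}: P→A 3·18=54, Q→C 6·16=96, R→A 3·16=48. Service 198; fixed 157; total 355.
{B}: P→B 6·18=108, Q→B 7·16=112, R→B 3·16=48. Service 268; fixed 208; total 476.
{A, B, C}: P→A 3·18=54, Q→C 6·16=96, R→A 3·16=48. Service 198; fixed 365; total 563.
(All 7 nonempty subsets were checked; A only is lowest.)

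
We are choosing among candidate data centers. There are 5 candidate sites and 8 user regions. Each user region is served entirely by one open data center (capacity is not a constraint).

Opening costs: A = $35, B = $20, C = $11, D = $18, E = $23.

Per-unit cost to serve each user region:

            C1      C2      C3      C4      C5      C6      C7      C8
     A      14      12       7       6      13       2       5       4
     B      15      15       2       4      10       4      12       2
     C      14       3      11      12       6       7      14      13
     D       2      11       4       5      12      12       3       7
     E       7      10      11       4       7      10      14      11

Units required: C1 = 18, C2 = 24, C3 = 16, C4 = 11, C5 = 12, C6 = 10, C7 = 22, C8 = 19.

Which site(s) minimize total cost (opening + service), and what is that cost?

Open B, C and D; minimum total cost 449.

For any fixed open set, each user region goes to its cheapest open site; total = fixed + service.
{B, C, D}: C1→D 2·18=36, C2→C 3·24=72, C3→B 2·16=32, C4→B 4·11=44, C5→C 6·12=72, C6→B 4·10=40, C7→D 3·22=66, C8→B 2·19=38. Service 400; fixed 49; total 449.
{A, B, C, D}: C1→D 2·18=36, C2→C 3·24=72, C3→B 2·16=32, C4→B 4·11=44, C5→C 6·12=72, C6→A 2·10=20, C7→D 3·22=66, C8→B 2·19=38. Service 380; fixed 84; total 464.
{B, C, D, E}: C1→D 2·18=36, C2→C 3·24=72, C3→B 2·16=32, C4→B 4·11=44, C5→C 6·12=72, C6→B 4·10=40, C7→D 3·22=66, C8→B 2·19=38. Service 400; fixed 72; total 472.
{A, B, C, D, E}: service 380 + fixed 107 = 487
No other subset beats 449.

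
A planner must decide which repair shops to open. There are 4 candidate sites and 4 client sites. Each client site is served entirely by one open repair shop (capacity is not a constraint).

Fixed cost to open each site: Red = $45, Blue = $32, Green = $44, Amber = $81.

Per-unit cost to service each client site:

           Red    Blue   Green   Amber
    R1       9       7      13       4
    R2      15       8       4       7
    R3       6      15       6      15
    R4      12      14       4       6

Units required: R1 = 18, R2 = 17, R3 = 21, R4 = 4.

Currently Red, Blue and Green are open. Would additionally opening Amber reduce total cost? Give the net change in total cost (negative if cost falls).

Current service cost with {Red, Blue, Green}: 336.
Adding Amber: each client site re-picks its cheapest; new service cost 282, saving 54.
Extra fixed cost: 81. Net change = 81 − 54 = 27.
(Totals: 457 → 484.)

No — net change +27 (cost rises by 27).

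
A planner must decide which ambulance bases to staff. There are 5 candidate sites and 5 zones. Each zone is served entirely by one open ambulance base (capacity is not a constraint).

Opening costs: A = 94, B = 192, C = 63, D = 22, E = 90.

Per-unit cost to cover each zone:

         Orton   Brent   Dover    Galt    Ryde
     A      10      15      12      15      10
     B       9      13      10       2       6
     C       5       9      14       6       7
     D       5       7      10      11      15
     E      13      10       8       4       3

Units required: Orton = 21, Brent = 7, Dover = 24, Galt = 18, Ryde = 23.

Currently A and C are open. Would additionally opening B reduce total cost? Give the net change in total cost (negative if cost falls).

Current service cost with {A, C}: 725.
Adding B: each zone re-picks its cheapest; new service cost 582, saving 143.
Extra fixed cost: 192. Net change = 192 − 143 = 49.
(Totals: 882 → 931.)

No — net change +49 (cost rises by 49).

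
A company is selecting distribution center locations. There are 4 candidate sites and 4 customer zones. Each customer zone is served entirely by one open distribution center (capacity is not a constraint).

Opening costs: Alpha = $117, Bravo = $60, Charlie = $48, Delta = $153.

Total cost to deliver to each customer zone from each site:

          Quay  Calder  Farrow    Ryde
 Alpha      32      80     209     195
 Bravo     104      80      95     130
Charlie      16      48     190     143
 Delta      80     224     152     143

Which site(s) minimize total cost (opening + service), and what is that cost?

For any fixed open set, each customer zone goes to its cheapest open site; total = fixed + service.
{Bravo, Charlie}: Quay→Charlie 16, Calder→Charlie 48, Farrow→Bravo 95, Ryde→Bravo 130. Service 289; fixed 108; total 397.
{Charlie}: service 397 + fixed 48 = 445
{Bravo}: Quay→Bravo 104, Calder→Bravo 80, Farrow→Bravo 95, Ryde→Bravo 130. Service 409; fixed 60; total 469.
{Alpha, Bravo, Charlie, Delta}: service 289 + fixed 378 = 667
No other subset beats 397.

Open Bravo and Charlie; minimum total cost 397.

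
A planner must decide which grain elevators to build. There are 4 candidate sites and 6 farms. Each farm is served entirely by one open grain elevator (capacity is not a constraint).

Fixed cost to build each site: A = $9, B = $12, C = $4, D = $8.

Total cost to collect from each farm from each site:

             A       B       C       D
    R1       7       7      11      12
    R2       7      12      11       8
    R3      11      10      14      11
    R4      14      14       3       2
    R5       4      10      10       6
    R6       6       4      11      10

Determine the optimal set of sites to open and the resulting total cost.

For any fixed open set, each farm goes to its cheapest open site; total = fixed + service.
{A, C}: R1→A 7, R2→A 7, R3→A 11, R4→C 3, R5→A 4, R6→A 6. Service 38; fixed 13; total 51.
{A, D}: R1→A 7, R2→A 7, R3→A 11, R4→D 2, R5→A 4, R6→A 6. Service 37; fixed 17; total 54.
{B, D}: service 37 + fixed 20 = 57
{A, B, C, D}: R1→A 7, R2→A 7, R3→B 10, R4→D 2, R5→A 4, R6→B 4. Service 34; fixed 33; total 67.
No other subset beats 51.

Open A and C; minimum total cost 51.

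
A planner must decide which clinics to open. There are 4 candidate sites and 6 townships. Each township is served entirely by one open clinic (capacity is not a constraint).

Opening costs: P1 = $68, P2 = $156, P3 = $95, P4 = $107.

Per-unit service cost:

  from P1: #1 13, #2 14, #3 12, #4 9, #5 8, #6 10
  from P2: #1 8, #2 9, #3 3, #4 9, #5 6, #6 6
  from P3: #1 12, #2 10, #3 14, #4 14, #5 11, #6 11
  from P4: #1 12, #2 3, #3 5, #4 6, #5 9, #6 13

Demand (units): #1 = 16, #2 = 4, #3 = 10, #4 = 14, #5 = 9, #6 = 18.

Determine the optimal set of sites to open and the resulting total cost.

For any fixed open set, each township goes to its cheapest open site; total = fixed + service.
{P2}: #1→P2 8·16=128, #2→P2 9·4=36, #3→P2 3·10=30, #4→P2 9·14=126, #5→P2 6·9=54, #6→P2 6·18=108. Service 482; fixed 156; total 638.
{P2, P4}: service 416 + fixed 263 = 679
{P1, P2}: service 482 + fixed 224 = 706
{P1, P2, P3, P4}: service 416 + fixed 426 = 842
No other subset beats 638.

Open P2 only; minimum total cost 638.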